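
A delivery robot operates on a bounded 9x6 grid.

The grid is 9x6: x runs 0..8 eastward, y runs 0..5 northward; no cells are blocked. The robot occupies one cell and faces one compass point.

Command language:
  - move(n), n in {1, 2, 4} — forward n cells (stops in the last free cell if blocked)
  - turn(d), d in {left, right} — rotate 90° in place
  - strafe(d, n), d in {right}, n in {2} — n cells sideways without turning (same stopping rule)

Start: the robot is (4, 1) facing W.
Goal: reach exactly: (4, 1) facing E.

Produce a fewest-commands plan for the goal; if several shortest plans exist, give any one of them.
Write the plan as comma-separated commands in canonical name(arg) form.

start: (4, 1) facing W
step 1 (turn(left)): (4, 1) facing S
step 2 (turn(left)): (4, 1) facing E
no 1-step plan works, so 2 is optimal.

turn(left), turn(left)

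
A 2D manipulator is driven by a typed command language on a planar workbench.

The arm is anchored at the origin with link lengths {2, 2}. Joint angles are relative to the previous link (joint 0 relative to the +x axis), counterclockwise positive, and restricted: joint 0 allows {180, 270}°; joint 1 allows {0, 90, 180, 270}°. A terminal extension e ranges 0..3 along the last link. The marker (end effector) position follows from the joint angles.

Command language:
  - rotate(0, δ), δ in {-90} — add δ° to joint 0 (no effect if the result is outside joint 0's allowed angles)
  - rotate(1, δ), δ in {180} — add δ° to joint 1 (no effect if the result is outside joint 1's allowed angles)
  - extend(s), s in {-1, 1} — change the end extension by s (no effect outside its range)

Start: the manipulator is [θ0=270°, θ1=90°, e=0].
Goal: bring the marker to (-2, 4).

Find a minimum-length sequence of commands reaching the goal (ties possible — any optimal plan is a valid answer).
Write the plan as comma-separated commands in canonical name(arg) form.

t0: [θ0=270°, θ1=90°, e=0]
t=1 rotate(1, 180) ⇒ [θ0=270°, θ1=270°, e=0]
t=2 extend(1) ⇒ [θ0=270°, θ1=270°, e=1]
t=3 extend(1) ⇒ [θ0=270°, θ1=270°, e=2]
t=4 rotate(0, -90) ⇒ [θ0=180°, θ1=270°, e=2]
shorter routes all fall short; 4 is best.

rotate(1, 180), extend(1), extend(1), rotate(0, -90)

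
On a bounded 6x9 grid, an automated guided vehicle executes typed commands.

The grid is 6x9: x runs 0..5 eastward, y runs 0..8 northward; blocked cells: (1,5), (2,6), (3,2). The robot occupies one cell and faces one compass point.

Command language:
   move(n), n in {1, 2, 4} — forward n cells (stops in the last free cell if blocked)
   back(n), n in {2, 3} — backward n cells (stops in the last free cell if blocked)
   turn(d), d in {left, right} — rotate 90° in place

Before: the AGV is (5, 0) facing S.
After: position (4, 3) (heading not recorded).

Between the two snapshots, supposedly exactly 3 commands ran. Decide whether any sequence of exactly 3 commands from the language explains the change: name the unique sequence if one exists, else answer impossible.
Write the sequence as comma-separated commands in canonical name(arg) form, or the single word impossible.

back(3), turn(right), move(1)

key: order matters: swapping back(3) and move(1) lands elsewhere
begin: (5, 0) facing S
[1] after back(3): (5, 3) facing S
[2] after turn(right): (5, 3) facing W
[3] after move(1): (4, 3) facing W
no other 3-command option fits: unique.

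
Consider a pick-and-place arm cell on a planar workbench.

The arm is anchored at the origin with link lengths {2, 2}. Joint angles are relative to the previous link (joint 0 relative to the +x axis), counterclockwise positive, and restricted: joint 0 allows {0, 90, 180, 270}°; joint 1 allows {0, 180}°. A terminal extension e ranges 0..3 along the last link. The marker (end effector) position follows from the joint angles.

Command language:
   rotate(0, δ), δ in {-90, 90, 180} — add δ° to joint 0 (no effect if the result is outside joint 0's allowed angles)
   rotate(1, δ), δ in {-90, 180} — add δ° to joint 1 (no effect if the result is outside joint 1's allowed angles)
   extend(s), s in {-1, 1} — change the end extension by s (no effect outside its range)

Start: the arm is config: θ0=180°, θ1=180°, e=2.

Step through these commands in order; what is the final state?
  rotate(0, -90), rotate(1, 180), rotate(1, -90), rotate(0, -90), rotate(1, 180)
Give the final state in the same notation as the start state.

config: θ0=0°, θ1=180°, e=2

from: config: θ0=180°, θ1=180°, e=2
[1] after rotate(0, -90): config: θ0=90°, θ1=180°, e=2
[2] after rotate(1, 180): config: θ0=90°, θ1=0°, e=2
[3] after rotate(1, -90): config: θ0=90°, θ1=0°, e=2
[4] after rotate(0, -90): config: θ0=0°, θ1=0°, e=2
[5] after rotate(1, 180): config: θ0=0°, θ1=180°, e=2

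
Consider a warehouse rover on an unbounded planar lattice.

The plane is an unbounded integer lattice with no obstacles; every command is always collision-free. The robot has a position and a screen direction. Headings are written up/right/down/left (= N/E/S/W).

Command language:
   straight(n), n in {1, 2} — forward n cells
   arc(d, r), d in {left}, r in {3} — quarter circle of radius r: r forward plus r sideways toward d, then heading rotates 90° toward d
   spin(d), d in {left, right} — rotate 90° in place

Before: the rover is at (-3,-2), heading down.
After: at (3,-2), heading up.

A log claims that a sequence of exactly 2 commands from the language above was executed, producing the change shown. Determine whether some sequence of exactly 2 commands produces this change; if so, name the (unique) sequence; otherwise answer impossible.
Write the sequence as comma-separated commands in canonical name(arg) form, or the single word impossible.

key: cell and facing (now N) both changed — the 2 commands mix motion and turning
t0: at (-3,-2), heading down
1. arc(left, 3) → at (0,-5), heading right
2. arc(left, 3) → at (3,-2), heading up
no other 2-command option fits: unique.

arc(left, 3), arc(left, 3)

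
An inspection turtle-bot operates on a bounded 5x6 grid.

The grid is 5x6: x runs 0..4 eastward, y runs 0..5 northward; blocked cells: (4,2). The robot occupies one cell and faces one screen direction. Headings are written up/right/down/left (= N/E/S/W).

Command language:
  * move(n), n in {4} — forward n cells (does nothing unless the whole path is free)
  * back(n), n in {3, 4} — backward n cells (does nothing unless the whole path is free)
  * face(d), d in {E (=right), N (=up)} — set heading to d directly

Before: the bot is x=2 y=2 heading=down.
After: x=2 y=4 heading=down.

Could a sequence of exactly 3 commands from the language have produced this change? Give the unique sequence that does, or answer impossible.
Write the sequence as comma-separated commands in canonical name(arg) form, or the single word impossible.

key: still facing S at the end — nothing in the sequence rotates
begin: x=2 y=2 heading=down
[1] after back(3): x=2 y=5 heading=down
[2] after move(4): x=2 y=1 heading=down
[3] after back(3): x=2 y=4 heading=down
uniquely the one of 125 3-step routes that fits.

back(3), move(4), back(3)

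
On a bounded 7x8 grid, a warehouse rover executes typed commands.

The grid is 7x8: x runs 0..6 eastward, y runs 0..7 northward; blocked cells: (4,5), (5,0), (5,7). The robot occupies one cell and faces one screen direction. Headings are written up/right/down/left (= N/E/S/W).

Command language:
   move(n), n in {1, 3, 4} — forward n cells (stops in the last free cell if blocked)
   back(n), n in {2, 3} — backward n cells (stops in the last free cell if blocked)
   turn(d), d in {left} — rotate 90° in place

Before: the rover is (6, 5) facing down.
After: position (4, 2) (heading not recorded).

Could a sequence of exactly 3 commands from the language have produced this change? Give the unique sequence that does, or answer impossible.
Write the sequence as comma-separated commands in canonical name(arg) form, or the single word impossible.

move(3), turn(left), back(2)

key: running back(2) before move(3) would end elsewhere — order is forced
begin: (6, 5) facing down
[1] after move(3): (6, 2) facing down
[2] after turn(left): (6, 2) facing right
[3] after back(2): (4, 2) facing right
no other 3-command option fits: unique.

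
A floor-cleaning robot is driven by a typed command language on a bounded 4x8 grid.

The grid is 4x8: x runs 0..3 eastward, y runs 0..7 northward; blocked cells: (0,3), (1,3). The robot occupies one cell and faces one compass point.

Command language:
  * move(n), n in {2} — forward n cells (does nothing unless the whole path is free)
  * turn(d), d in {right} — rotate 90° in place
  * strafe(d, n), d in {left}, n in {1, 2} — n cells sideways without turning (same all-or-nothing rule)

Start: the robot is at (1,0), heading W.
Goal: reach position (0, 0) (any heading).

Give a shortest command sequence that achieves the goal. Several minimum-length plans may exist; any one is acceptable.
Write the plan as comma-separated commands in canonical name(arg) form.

turn(right), strafe(left, 1)

t0: at (1,0), heading W
1. turn(right) → at (1,0), heading N
2. strafe(left, 1) → at (0,0), heading N
no 1-step plan works, so 2 is optimal.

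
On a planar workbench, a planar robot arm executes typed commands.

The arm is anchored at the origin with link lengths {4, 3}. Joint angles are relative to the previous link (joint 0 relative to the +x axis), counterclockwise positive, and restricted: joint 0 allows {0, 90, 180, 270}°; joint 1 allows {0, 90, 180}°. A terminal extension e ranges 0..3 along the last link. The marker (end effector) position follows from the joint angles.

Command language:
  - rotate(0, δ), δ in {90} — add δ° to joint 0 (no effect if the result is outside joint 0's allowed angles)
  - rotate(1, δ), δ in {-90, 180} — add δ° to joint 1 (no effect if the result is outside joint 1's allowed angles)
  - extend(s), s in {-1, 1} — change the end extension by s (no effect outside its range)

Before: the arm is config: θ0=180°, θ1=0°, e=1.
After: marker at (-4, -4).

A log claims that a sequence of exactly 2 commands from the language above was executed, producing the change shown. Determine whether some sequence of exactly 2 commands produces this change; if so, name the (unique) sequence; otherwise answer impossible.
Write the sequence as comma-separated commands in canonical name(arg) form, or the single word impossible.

key: running rotate(1, -90) before rotate(1, 180) would end elsewhere — order is forced
from: config: θ0=180°, θ1=0°, e=1
step 1 (rotate(1, 180)): config: θ0=180°, θ1=180°, e=1
step 2 (rotate(1, -90)): config: θ0=180°, θ1=90°, e=1
uniquely the one of 25 2-step routes that fits.

rotate(1, 180), rotate(1, -90)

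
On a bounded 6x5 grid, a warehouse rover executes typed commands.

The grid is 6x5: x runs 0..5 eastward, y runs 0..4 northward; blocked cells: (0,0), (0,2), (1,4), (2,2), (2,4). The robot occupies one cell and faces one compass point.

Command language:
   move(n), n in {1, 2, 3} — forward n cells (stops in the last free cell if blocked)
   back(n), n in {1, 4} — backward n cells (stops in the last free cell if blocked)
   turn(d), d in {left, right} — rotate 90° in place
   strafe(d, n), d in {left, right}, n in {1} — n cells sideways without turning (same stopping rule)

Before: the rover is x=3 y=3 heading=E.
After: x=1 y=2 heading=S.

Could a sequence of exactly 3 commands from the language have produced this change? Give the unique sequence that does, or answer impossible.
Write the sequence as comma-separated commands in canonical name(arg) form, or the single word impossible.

every 3-command combo misses the target.

impossible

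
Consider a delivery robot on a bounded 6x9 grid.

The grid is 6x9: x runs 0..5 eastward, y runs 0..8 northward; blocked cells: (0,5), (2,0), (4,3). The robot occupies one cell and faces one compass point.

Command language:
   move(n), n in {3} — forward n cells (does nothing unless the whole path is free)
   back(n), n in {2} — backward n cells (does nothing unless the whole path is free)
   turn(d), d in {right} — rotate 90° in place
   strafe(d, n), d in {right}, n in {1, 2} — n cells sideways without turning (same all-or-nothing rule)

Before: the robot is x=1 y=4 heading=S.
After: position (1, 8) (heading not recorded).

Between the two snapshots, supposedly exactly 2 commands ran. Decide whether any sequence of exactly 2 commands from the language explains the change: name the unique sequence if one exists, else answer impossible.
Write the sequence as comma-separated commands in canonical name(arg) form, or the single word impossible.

from: x=1 y=4 heading=S
[1] after back(2): x=1 y=6 heading=S
[2] after back(2): x=1 y=8 heading=S
all 25 alternatives checked — unique.

back(2), back(2)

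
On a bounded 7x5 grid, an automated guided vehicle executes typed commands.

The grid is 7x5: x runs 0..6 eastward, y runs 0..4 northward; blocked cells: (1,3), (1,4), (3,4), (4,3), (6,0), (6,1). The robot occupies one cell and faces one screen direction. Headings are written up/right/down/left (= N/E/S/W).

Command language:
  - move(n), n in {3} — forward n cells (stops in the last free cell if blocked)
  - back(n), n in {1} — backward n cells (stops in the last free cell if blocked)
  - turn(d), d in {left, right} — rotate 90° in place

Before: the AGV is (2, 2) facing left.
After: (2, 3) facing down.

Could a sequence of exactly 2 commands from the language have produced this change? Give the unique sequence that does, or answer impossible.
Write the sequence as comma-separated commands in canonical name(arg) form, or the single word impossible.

key: position moved to (2,3) AND the heading swung to S — translation plus rotation needed
t0: (2, 2) facing left
step 1 (turn(left)): (2, 2) facing down
step 2 (back(1)): (2, 3) facing down
uniquely the one of 16 2-step routes that fits.

turn(left), back(1)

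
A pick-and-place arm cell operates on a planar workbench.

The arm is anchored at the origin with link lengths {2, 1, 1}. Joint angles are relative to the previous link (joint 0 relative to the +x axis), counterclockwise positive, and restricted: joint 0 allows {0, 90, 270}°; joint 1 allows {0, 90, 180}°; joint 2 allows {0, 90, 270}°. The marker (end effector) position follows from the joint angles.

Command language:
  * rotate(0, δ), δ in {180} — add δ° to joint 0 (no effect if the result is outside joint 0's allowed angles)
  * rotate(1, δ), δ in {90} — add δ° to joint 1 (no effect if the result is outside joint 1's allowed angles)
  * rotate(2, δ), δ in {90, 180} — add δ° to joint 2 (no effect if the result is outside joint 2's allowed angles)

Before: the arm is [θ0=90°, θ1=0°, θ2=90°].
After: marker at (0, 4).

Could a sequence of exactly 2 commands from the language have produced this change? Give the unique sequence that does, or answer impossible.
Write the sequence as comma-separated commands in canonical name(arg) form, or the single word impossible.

rotate(2, 180), rotate(2, 90)

key: order matters: swapping rotate(2, 180) and rotate(2, 90) lands elsewhere
from: [θ0=90°, θ1=0°, θ2=90°]
step 1 (rotate(2, 180)): [θ0=90°, θ1=0°, θ2=270°]
step 2 (rotate(2, 90)): [θ0=90°, θ1=0°, θ2=0°]
no rival 2-sequence matches.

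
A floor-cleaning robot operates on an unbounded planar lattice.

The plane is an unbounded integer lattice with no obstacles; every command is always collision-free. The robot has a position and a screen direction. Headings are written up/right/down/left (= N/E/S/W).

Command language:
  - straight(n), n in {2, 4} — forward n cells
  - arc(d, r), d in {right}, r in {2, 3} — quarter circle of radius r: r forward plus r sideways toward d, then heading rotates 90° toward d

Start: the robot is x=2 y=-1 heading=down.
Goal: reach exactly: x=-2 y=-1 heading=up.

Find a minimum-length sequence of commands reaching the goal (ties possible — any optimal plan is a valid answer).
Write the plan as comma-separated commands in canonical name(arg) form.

from: x=2 y=-1 heading=down
[1] after arc(right, 2): x=0 y=-3 heading=left
[2] after arc(right, 2): x=-2 y=-1 heading=up
shorter routes all fall short; 2 is best.

arc(right, 2), arc(right, 2)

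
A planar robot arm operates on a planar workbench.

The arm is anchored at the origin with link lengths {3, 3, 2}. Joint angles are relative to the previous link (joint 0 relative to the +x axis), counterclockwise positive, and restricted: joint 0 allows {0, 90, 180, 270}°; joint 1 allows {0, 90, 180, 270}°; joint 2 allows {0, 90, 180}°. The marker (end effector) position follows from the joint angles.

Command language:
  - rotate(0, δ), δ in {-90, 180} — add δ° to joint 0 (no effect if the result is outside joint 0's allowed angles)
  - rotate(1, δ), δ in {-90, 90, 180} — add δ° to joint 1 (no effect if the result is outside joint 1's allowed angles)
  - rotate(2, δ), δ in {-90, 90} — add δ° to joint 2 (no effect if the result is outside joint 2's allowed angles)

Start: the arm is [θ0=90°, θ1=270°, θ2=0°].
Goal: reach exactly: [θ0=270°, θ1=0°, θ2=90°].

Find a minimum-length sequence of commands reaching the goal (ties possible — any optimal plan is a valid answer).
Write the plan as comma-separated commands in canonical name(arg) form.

begin: [θ0=90°, θ1=270°, θ2=0°]
t=1 rotate(0, 180) ⇒ [θ0=270°, θ1=270°, θ2=0°]
t=2 rotate(1, 90) ⇒ [θ0=270°, θ1=0°, θ2=0°]
t=3 rotate(2, 90) ⇒ [θ0=270°, θ1=0°, θ2=90°]
minimal: 3 command(s), checked below 3.

rotate(0, 180), rotate(1, 90), rotate(2, 90)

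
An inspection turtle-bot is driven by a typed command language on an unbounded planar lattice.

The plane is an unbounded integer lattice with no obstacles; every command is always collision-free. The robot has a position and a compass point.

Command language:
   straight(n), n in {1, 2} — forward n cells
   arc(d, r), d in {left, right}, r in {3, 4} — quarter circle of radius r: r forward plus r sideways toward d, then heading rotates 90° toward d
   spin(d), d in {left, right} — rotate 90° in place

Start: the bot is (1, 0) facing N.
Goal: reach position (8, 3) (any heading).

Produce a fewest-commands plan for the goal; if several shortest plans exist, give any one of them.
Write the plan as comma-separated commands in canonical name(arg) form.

t0: (1, 0) facing N
t=1 straight(2) ⇒ (1, 2) facing N
t=2 arc(right, 4) ⇒ (5, 6) facing E
t=3 arc(right, 3) ⇒ (8, 3) facing S
nothing shorter than 3 reaches the goal.

straight(2), arc(right, 4), arc(right, 3)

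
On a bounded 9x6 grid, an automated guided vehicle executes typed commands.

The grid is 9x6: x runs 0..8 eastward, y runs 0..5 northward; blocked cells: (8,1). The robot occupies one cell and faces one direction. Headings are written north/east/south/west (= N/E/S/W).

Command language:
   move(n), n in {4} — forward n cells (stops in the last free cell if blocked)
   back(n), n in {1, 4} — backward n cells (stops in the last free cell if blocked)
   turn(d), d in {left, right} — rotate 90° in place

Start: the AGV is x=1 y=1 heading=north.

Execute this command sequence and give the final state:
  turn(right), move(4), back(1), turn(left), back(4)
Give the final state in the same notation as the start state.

x=4 y=0 heading=north

initial: x=1 y=1 heading=north
1. turn(right) → x=1 y=1 heading=east
2. move(4) → x=5 y=1 heading=east
3. back(1) → x=4 y=1 heading=east
4. turn(left) → x=4 y=1 heading=north
5. back(4) → x=4 y=0 heading=north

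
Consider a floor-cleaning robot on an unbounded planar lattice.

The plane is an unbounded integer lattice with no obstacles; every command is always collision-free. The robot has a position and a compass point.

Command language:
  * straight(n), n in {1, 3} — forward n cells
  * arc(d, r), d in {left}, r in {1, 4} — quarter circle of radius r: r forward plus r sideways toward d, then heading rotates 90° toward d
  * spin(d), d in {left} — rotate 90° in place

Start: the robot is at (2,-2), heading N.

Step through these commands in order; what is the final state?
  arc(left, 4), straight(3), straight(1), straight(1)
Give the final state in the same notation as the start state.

start: at (2,-2), heading N
step 1 (arc(left, 4)): at (-2,2), heading W
step 2 (straight(3)): at (-5,2), heading W
step 3 (straight(1)): at (-6,2), heading W
step 4 (straight(1)): at (-7,2), heading W

at (-7,2), heading W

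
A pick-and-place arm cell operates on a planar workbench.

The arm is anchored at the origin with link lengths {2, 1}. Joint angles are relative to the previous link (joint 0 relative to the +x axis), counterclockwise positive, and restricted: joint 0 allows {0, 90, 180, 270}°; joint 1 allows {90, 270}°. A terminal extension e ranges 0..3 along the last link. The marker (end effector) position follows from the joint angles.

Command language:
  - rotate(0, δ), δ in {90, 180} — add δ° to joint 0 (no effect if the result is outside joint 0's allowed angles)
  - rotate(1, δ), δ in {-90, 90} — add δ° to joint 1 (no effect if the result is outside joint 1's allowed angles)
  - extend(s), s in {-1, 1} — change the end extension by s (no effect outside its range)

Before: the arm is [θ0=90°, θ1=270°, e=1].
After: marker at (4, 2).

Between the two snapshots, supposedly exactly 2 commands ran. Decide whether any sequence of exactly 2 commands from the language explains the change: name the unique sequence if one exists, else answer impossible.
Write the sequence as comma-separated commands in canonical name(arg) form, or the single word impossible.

extend(1), extend(1)

start: [θ0=90°, θ1=270°, e=1]
t=1 extend(1) ⇒ [θ0=90°, θ1=270°, e=2]
t=2 extend(1) ⇒ [θ0=90°, θ1=270°, e=3]
no other 2-command option fits: unique.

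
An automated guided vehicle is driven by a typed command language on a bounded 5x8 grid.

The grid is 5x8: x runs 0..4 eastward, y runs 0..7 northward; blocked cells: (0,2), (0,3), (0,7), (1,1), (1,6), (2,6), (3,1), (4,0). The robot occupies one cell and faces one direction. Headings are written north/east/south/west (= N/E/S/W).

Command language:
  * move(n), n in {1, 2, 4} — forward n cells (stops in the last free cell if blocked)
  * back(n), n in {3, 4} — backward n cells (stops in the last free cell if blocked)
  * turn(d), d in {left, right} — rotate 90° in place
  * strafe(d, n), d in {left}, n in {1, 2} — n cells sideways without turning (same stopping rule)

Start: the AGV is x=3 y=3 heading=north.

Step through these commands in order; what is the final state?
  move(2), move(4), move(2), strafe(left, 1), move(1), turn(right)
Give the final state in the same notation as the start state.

t0: x=3 y=3 heading=north
1. move(2) → x=3 y=5 heading=north
2. move(4) → x=3 y=7 heading=north
3. move(2) → x=3 y=7 heading=north
4. strafe(left, 1) → x=2 y=7 heading=north
5. move(1) → x=2 y=7 heading=north
6. turn(right) → x=2 y=7 heading=east

x=2 y=7 heading=east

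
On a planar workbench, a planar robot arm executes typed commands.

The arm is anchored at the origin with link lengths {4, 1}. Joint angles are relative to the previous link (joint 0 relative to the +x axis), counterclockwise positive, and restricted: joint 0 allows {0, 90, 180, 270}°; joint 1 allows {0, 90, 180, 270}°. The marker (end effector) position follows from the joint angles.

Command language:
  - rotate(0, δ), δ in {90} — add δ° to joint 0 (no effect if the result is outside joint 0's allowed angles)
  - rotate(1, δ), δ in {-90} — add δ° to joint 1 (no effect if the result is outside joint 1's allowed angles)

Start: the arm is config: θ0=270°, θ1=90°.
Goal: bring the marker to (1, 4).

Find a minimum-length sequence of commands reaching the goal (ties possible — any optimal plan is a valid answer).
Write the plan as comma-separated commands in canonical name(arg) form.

from: config: θ0=270°, θ1=90°
t=1 rotate(0, 90) ⇒ config: θ0=0°, θ1=90°
t=2 rotate(0, 90) ⇒ config: θ0=90°, θ1=90°
t=3 rotate(1, -90) ⇒ config: θ0=90°, θ1=0°
t=4 rotate(1, -90) ⇒ config: θ0=90°, θ1=270°
no 3-step plan works, so 4 is optimal.

rotate(0, 90), rotate(0, 90), rotate(1, -90), rotate(1, -90)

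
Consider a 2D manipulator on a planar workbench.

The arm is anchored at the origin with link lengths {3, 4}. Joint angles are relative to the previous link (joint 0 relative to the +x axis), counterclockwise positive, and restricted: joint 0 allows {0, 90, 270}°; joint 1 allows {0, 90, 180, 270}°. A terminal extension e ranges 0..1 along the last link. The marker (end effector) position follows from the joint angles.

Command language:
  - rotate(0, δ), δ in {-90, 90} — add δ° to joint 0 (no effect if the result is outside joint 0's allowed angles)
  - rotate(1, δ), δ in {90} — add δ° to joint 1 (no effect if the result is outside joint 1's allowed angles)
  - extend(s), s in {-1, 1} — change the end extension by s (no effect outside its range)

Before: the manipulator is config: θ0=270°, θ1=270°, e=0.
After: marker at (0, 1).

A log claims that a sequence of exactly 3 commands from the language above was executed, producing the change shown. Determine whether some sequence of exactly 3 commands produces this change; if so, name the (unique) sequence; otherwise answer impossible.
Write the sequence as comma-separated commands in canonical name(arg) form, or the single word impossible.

start: config: θ0=270°, θ1=270°, e=0
[1] after rotate(1, 90): config: θ0=270°, θ1=0°, e=0
[2] after rotate(1, 90): config: θ0=270°, θ1=90°, e=0
[3] after rotate(1, 90): config: θ0=270°, θ1=180°, e=0
no rival 3-sequence matches.

rotate(1, 90), rotate(1, 90), rotate(1, 90)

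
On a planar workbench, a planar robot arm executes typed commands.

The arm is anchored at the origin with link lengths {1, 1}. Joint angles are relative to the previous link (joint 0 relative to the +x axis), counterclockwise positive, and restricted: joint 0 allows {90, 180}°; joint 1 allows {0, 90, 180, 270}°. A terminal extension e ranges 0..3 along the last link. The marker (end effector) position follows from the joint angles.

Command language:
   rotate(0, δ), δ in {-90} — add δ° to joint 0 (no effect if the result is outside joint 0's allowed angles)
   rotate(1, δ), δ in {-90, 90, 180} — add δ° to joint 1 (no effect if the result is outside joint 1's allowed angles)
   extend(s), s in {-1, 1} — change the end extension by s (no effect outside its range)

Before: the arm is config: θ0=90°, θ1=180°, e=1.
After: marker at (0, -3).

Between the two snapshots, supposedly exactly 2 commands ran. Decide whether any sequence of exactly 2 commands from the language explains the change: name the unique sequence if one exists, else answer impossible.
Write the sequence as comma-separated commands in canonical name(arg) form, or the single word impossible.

extend(1), extend(1)

from: config: θ0=90°, θ1=180°, e=1
[1] after extend(1): config: θ0=90°, θ1=180°, e=2
[2] after extend(1): config: θ0=90°, θ1=180°, e=3
all 36 alternatives checked — unique.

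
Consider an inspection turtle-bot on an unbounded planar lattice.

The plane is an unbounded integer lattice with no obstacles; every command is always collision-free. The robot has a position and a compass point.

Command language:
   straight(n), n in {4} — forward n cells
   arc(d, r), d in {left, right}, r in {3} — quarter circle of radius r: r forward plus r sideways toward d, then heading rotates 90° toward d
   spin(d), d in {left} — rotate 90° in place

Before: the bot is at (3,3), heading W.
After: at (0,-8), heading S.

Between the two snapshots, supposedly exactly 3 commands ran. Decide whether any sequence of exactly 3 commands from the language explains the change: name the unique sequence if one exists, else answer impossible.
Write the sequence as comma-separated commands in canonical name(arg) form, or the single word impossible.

key: order matters: swapping arc(left, 3) and straight(4) lands elsewhere
start: at (3,3), heading W
step 1 (arc(left, 3)): at (0,0), heading S
step 2 (straight(4)): at (0,-4), heading S
step 3 (straight(4)): at (0,-8), heading S
all 64 alternatives checked — unique.

arc(left, 3), straight(4), straight(4)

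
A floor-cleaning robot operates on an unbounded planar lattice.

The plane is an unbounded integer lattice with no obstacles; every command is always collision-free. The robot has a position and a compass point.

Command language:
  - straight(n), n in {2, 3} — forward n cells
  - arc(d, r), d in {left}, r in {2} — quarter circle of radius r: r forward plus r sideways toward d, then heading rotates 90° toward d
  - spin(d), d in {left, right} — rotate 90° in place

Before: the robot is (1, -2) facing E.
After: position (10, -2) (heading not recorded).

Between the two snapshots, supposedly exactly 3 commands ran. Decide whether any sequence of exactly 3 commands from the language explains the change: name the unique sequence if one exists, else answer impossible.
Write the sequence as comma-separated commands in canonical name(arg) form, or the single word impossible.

straight(3), straight(3), straight(3)

from: (1, -2) facing E
t=1 straight(3) ⇒ (4, -2) facing E
t=2 straight(3) ⇒ (7, -2) facing E
t=3 straight(3) ⇒ (10, -2) facing E
uniquely the one of 125 3-step routes that fits.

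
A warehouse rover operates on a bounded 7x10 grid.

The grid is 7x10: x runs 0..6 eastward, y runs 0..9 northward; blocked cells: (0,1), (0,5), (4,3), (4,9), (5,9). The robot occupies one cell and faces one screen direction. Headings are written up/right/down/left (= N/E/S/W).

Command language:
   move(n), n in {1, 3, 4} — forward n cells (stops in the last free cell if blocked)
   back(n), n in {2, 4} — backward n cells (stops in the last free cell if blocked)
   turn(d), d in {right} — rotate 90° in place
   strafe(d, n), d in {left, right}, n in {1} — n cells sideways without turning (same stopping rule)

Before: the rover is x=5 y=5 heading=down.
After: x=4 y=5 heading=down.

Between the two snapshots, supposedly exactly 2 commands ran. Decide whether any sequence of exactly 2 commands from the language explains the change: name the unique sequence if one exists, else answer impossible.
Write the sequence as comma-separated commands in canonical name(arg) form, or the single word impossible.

impossible

checked all 2-command options: none fits.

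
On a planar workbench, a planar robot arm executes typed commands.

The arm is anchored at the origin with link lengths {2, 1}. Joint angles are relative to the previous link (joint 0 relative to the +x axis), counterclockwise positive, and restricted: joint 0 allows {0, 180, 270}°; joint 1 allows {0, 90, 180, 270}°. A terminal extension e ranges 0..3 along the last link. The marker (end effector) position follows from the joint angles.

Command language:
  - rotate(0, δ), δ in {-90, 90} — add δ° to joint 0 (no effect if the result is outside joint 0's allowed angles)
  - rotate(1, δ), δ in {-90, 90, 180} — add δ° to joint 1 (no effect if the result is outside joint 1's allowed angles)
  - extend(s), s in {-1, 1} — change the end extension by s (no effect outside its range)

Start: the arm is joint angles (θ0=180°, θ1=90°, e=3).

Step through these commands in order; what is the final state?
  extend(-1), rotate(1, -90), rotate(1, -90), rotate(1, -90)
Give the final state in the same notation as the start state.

begin: joint angles (θ0=180°, θ1=90°, e=3)
1. extend(-1) → joint angles (θ0=180°, θ1=90°, e=2)
2. rotate(1, -90) → joint angles (θ0=180°, θ1=0°, e=2)
3. rotate(1, -90) → joint angles (θ0=180°, θ1=270°, e=2)
4. rotate(1, -90) → joint angles (θ0=180°, θ1=180°, e=2)

joint angles (θ0=180°, θ1=180°, e=2)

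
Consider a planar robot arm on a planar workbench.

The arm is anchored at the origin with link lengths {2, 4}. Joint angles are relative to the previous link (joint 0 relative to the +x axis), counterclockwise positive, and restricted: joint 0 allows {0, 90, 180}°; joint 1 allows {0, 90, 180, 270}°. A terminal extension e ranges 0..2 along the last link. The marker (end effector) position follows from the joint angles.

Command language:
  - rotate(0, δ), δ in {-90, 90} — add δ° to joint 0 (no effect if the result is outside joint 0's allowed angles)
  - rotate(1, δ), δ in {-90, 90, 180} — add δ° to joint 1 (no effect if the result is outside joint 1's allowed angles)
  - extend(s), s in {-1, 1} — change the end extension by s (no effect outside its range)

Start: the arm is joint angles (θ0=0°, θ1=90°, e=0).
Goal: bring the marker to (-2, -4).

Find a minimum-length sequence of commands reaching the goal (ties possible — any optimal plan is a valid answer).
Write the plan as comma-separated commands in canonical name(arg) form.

begin: joint angles (θ0=0°, θ1=90°, e=0)
t=1 rotate(0, 90) ⇒ joint angles (θ0=90°, θ1=90°, e=0)
t=2 rotate(0, 90) ⇒ joint angles (θ0=180°, θ1=90°, e=0)
shorter routes all fall short; 2 is best.

rotate(0, 90), rotate(0, 90)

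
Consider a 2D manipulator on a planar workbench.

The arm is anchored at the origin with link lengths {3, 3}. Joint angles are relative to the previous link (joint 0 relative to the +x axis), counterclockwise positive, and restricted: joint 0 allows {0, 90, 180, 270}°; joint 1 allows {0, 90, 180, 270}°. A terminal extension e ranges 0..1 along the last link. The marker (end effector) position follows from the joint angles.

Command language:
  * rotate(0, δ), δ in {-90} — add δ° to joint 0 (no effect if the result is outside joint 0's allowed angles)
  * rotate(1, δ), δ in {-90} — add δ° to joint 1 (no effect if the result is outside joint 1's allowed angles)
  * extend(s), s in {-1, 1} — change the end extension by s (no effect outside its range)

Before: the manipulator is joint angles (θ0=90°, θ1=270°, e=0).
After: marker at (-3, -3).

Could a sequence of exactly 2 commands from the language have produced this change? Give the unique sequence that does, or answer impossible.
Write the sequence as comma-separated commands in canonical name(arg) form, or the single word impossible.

rotate(0, -90), rotate(0, -90)

from: joint angles (θ0=90°, θ1=270°, e=0)
[1] after rotate(0, -90): joint angles (θ0=0°, θ1=270°, e=0)
[2] after rotate(0, -90): joint angles (θ0=270°, θ1=270°, e=0)
no other 2-command option fits: unique.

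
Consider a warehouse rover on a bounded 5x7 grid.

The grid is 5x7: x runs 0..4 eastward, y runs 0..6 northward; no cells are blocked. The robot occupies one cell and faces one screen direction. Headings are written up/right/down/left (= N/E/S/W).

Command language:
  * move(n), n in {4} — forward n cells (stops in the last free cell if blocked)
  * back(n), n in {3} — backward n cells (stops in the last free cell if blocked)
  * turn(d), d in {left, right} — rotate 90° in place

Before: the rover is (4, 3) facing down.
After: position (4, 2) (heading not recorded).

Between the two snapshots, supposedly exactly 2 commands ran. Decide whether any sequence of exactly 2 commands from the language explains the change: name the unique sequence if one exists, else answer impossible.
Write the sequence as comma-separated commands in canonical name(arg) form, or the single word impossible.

back(3), move(4)

key: running move(4) before back(3) would end elsewhere — order is forced
t0: (4, 3) facing down
t=1 back(3) ⇒ (4, 6) facing down
t=2 move(4) ⇒ (4, 2) facing down
all 16 alternatives checked — unique.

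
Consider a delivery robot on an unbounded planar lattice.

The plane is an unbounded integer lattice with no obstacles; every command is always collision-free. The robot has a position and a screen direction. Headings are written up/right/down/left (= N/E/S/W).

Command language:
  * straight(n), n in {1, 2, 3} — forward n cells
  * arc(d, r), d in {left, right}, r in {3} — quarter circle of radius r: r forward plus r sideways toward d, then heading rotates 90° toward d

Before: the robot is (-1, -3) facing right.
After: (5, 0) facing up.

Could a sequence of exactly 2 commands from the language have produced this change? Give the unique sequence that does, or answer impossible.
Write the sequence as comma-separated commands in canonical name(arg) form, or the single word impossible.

key: running arc(left, 3) before straight(3) would end elsewhere — order is forced
initial: (-1, -3) facing right
1. straight(3) → (2, -3) facing right
2. arc(left, 3) → (5, 0) facing up
no other 2-command option fits: unique.

straight(3), arc(left, 3)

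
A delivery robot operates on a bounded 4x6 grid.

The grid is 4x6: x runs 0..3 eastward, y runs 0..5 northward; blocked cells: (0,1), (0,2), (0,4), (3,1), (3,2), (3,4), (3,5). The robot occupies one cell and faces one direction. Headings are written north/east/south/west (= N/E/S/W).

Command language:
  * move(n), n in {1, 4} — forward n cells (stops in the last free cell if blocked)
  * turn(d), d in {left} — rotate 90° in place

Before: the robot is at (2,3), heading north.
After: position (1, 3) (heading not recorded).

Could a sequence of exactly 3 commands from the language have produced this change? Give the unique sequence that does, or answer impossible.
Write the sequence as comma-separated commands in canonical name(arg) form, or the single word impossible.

turn(left), move(1), turn(left)

begin: at (2,3), heading north
[1] after turn(left): at (2,3), heading west
[2] after move(1): at (1,3), heading west
[3] after turn(left): at (1,3), heading south
uniquely the one of 27 3-step routes that fits.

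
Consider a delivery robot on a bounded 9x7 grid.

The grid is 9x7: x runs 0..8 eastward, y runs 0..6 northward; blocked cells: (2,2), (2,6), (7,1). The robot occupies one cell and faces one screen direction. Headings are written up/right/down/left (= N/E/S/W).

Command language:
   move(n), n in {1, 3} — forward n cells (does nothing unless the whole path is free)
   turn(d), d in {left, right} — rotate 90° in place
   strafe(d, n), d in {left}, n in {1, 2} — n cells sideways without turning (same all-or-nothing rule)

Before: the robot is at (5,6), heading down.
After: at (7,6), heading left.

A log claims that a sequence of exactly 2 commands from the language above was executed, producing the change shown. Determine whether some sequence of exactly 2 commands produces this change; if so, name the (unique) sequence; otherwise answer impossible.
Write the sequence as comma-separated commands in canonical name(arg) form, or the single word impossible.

key: cell and facing (now W) both changed — the 2 commands mix motion and turning
from: at (5,6), heading down
step 1 (strafe(left, 2)): at (7,6), heading down
step 2 (turn(right)): at (7,6), heading left
all 36 alternatives checked — unique.

strafe(left, 2), turn(right)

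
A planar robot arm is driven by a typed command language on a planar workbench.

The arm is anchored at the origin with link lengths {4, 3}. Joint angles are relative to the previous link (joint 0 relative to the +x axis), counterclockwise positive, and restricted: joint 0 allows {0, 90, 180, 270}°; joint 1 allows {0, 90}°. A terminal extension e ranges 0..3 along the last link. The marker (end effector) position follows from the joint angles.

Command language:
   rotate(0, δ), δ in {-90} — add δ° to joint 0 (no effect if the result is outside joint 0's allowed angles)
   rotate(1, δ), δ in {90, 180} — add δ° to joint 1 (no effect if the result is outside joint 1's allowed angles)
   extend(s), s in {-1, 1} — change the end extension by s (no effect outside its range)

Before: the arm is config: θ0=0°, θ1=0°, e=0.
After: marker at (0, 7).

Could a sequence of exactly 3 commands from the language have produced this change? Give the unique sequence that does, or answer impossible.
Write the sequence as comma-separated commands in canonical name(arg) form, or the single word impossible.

rotate(0, -90), rotate(0, -90), rotate(0, -90)

begin: config: θ0=0°, θ1=0°, e=0
step 1 (rotate(0, -90)): config: θ0=270°, θ1=0°, e=0
step 2 (rotate(0, -90)): config: θ0=180°, θ1=0°, e=0
step 3 (rotate(0, -90)): config: θ0=90°, θ1=0°, e=0
no rival 3-sequence matches.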